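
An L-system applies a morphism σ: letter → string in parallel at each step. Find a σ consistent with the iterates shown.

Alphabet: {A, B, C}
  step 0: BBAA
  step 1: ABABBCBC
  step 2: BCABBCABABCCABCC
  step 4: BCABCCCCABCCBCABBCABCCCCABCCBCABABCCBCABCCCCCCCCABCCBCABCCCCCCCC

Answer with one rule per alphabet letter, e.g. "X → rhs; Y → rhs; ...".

A->BC, B->AB, C->CC

  step 1 ⇒ step 2: ABABBCBC ⇒ BC·AB·BC·AB·AB·CC·AB·CC
    A ↦ BC
    B ↦ AB
    C ↦ CC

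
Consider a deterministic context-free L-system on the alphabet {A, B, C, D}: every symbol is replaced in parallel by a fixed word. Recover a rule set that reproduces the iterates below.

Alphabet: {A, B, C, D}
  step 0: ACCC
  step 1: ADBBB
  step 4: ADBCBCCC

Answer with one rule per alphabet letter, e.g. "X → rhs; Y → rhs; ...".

A->AD, B->C, C->B, D->B

  step 0 ⇒ step 1: ACCC ⇒ AD·B·B·B
    A ↦ AD
    C ↦ B
    B ↦ C  (constrained at step 1)
    D ↦ B  (constrained at step 1)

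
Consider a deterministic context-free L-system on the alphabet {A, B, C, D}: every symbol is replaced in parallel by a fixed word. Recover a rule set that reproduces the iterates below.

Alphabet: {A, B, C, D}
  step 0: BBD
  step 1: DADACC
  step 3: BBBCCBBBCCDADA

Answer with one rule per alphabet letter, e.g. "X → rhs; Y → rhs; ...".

A->CD, B->DA, C->B, D->CC

  step 0 ⇒ step 1: BBD ⇒ DA·DA·CC
    B ↦ DA
    D ↦ CC
    A ↦ CD  (constrained at step 1)
    C ↦ B  (constrained at step 1)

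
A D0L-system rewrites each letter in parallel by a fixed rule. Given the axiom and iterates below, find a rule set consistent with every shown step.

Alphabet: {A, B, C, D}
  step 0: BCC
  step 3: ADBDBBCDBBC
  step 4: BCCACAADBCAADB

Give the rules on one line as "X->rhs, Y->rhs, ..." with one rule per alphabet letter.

  step 3 ⇒ step 4: ADBDBBCDBBC ⇒ BC·C·A·C·A·A·DB·C·A·A·DB
    A ↦ BC
    B ↦ A
    C ↦ DB
    D ↦ C

A->BC, B->A, C->DB, D->C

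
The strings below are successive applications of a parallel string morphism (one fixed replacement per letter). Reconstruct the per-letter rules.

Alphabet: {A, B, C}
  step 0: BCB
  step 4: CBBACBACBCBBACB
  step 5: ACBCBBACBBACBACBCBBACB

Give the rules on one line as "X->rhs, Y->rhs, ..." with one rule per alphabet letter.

  step 4 ⇒ step 5: CBBACBACBCBBACB ⇒ A·CB·CB·B·A·CB·B·A·CB·A·CB·CB·B·A·CB
    A ↦ B
    B ↦ CB
    C ↦ A

A->B, B->CB, C->A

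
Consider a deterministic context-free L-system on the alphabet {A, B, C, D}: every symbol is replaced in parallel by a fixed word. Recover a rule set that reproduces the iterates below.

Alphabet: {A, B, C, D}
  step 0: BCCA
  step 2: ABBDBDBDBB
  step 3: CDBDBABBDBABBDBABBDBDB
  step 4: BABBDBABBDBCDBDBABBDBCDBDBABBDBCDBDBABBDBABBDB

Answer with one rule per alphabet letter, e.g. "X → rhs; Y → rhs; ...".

  step 3 ⇒ step 4: CDBDBABBDBABBDBABBDBDB ⇒ B·ABB·DB·ABB·DB·C·DB·DB·ABB·DB·C·DB·DB·ABB·DB·C·DB·DB·ABB·DB·ABB·DB
    A ↦ C
    B ↦ DB
    C ↦ B
    D ↦ ABB

A->C, B->DB, C->B, D->ABB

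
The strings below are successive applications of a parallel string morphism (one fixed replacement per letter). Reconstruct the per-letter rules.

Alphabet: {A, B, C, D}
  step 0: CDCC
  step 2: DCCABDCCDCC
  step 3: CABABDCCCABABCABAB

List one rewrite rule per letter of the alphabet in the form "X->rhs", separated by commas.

A->D, B->CC, C->AB, D->C

  step 2 ⇒ step 3: DCCABDCCDCC ⇒ C·AB·AB·D·CC·C·AB·AB·C·AB·AB
    A ↦ D
    B ↦ CC
    C ↦ AB
    D ↦ C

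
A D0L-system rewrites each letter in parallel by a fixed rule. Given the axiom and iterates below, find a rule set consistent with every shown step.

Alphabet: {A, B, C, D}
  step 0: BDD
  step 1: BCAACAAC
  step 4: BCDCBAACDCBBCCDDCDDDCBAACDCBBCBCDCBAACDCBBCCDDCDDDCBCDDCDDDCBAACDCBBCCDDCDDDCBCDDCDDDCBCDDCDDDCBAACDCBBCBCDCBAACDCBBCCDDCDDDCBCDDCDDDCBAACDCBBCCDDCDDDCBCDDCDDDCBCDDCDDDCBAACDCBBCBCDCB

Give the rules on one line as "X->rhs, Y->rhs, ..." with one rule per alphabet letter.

A->CDD, B->BC, C->DCB, D->AAC

  step 0 ⇒ step 1: BDD ⇒ BC·AAC·AAC
    B ↦ BC
    D ↦ AAC
    A ↦ CDD  (constrained at step 1)
    C ↦ DCB  (constrained at step 1)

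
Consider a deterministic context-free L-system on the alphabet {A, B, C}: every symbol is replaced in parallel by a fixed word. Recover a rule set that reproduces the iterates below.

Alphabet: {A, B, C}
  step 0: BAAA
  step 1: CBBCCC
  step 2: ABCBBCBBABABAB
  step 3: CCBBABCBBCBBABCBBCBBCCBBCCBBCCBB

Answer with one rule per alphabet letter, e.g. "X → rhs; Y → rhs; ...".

  step 2 ⇒ step 3: ABCBBCBBABABAB ⇒ C·CBB·AB·CBB·CBB·AB·CBB·CBB·C·CBB·C·CBB·C·CBB
    A ↦ C
    B ↦ CBB
    C ↦ AB

A->C, B->CBB, C->AB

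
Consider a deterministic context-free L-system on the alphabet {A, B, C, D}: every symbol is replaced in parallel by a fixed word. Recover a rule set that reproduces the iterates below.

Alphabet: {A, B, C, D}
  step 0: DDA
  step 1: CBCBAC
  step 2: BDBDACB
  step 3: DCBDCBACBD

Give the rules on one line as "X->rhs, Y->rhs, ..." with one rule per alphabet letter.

A->AC, B->D, C->B, D->CB

  step 2 ⇒ step 3: BDBDACB ⇒ D·CB·D·CB·AC·B·D
    A ↦ AC
    B ↦ D
    C ↦ B
    D ↦ CB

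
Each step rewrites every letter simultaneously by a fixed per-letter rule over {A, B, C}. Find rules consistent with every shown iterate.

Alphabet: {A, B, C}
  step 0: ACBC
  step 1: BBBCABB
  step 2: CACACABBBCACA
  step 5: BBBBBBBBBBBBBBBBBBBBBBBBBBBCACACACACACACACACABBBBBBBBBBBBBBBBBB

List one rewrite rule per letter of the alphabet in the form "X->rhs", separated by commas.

A->B, B->CA, C->BB

  step 1 ⇒ step 2: BBBCABB ⇒ CA·CA·CA·BB·B·CA·CA
    A ↦ B
    B ↦ CA
    C ↦ BB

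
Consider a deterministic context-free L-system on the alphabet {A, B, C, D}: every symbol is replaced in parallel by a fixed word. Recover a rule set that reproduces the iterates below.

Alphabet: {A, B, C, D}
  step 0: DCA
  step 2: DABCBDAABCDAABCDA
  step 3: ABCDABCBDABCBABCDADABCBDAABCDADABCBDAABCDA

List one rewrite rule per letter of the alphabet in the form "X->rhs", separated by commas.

A->DA, B->BCB, C->DA, D->ABC

  step 2 ⇒ step 3: DABCBDAABCDAABCDA ⇒ ABC·DA·BCB·DA·BCB·ABC·DA·DA·BCB·DA·ABC·DA·DA·BCB·DA·ABC·DA
    A ↦ DA
    B ↦ BCB
    C ↦ DA
    D ↦ ABC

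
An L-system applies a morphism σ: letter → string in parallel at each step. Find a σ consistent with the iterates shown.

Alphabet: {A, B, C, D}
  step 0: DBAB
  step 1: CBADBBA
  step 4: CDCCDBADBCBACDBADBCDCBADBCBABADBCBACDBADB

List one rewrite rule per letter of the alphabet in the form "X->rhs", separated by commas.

A->DB, B->BA, C->CD, D->C

  step 0 ⇒ step 1: DBAB ⇒ C·BA·DB·BA
    A ↦ DB
    B ↦ BA
    D ↦ C
    C ↦ CD  (constrained at step 1)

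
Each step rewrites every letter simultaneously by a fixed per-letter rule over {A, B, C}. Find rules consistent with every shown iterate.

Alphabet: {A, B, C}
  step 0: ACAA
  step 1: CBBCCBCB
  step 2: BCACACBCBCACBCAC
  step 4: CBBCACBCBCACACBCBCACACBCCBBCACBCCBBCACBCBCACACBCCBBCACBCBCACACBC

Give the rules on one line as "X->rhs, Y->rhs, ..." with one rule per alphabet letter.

A->CB, B->AC, C->BC

  step 1 ⇒ step 2: CBBCCBCB ⇒ BC·AC·AC·BC·BC·AC·BC·AC
    B ↦ AC
    C ↦ BC
  step 0 ⇒ step 1: ACAA ⇒ CB·BC·CB·CB
    A ↦ CB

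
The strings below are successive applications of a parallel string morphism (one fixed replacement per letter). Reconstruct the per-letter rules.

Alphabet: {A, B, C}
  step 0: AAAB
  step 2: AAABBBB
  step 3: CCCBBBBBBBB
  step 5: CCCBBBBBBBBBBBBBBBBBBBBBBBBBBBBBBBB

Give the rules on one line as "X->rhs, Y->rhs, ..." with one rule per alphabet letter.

  step 2 ⇒ step 3: AAABBBB ⇒ C·C·C·BB·BB·BB·BB
    A ↦ C
    B ↦ BB
    C ↦ A  (constrained at step 3)

A->C, B->BB, C->A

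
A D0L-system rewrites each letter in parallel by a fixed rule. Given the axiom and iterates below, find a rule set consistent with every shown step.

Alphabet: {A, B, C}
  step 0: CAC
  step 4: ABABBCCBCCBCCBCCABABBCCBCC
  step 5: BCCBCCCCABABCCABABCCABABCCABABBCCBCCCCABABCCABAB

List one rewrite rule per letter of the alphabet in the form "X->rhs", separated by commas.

A->B, B->CC, C->AB

  step 4 ⇒ step 5: ABABBCCBCCBCCBCCABABBCCBCC ⇒ B·CC·B·CC·CC·AB·AB·CC·AB·AB·CC·AB·AB·CC·AB·AB·B·CC·B·CC·CC·AB·AB·CC·AB·AB
    A ↦ B
    B ↦ CC
    C ↦ AB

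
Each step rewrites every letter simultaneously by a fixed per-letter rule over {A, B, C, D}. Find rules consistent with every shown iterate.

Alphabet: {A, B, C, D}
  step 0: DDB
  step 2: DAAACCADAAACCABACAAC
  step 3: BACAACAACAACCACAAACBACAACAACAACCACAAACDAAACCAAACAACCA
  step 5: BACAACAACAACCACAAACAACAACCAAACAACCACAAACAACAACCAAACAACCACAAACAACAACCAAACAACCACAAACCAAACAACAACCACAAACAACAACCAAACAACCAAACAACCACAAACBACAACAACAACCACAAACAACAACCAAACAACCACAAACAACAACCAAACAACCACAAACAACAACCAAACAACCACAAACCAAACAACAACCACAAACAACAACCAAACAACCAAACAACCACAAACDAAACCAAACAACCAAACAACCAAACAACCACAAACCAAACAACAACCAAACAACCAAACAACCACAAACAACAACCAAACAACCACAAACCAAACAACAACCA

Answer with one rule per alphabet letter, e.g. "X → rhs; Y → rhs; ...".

  step 2 ⇒ step 3: DAAACCADAAACCABACAAC ⇒ BAC·AAC·AAC·AAC·CA·CA·AAC·BAC·AAC·AAC·AAC·CA·CA·AAC·DA·AAC·CA·AAC·AAC·CA
    A ↦ AAC
    B ↦ DA
    C ↦ CA
    D ↦ BAC

A->AAC, B->DA, C->CA, D->BAC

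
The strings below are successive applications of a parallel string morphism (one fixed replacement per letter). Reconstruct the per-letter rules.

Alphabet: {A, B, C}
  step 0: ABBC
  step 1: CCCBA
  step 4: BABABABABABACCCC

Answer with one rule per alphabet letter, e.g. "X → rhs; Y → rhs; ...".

  step 0 ⇒ step 1: ABBC ⇒ C·C·C·BA
    A ↦ C
    B ↦ C
    C ↦ BA

A->C, B->C, C->BA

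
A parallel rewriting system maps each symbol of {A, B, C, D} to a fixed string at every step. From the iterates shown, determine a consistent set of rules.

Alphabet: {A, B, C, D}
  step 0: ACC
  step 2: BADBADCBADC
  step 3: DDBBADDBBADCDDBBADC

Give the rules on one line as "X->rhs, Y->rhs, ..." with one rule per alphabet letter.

  step 2 ⇒ step 3: BADBADCBADC ⇒ D·DB·BA·D·DB·BA·DC·D·DB·BA·DC
    A ↦ DB
    B ↦ D
    C ↦ DC
    D ↦ BA

A->DB, B->D, C->DC, D->BA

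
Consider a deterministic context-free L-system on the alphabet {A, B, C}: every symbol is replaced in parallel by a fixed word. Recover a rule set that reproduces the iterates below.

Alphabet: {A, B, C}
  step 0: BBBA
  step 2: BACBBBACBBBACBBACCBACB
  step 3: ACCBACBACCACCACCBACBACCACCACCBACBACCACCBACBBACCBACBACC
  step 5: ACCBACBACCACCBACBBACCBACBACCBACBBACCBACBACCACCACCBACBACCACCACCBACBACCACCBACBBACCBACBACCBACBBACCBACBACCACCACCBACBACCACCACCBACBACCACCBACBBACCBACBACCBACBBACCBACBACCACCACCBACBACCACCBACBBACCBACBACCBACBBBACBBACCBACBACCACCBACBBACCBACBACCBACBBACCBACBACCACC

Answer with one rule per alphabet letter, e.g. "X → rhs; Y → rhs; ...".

  step 2 ⇒ step 3: BACBBBACBBBACBBACCBACB ⇒ ACC·BAC·B·ACC·ACC·ACC·BAC·B·ACC·ACC·ACC·BAC·B·ACC·ACC·BAC·B·B·ACC·BAC·B·ACC
    A ↦ BAC
    B ↦ ACC
    C ↦ B

A->BAC, B->ACC, C->B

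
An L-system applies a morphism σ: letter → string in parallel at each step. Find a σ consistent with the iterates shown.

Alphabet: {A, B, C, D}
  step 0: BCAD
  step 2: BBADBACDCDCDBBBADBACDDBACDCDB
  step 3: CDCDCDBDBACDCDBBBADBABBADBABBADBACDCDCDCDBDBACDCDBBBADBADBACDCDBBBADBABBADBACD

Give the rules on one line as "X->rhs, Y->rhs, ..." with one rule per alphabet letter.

A->CDB, B->CD, C->BBA, D->DBA

  step 2 ⇒ step 3: BBADBACDCDCDBBBADBACDDBACDCDB ⇒ CD·CD·CDB·DBA·CD·CDB·BBA·DBA·BBA·DBA·BBA·DBA·CD·CD·CD·CDB·DBA·CD·CDB·BBA·DBA·DBA·CD·CDB·BBA·DBA·BBA·DBA·CD
    A ↦ CDB
    B ↦ CD
    C ↦ BBA
    D ↦ DBA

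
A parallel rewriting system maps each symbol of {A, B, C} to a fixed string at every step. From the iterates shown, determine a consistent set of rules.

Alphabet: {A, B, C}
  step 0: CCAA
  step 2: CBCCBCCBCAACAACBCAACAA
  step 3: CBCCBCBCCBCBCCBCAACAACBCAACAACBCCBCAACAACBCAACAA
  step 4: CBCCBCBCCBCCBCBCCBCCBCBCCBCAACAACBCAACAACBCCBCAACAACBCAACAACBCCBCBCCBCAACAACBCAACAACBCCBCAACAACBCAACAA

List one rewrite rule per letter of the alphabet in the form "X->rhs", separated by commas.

  step 3 ⇒ step 4: CBCCBCBCCBCBCCBCAACAACBCAACAACBCCBCAACAACBCAACAA ⇒ CB·C·CB·CB·C·CB·C·CB·CB·C·CB·C·CB·CB·C·CB·CAA·CAA·CB·CAA·CAA·CB·C·CB·CAA·CAA·CB·CAA·CAA·CB·C·CB·CB·C·CB·CAA·CAA·CB·CAA·CAA·CB·C·CB·CAA·CAA·CB·CAA·CAA
    A ↦ CAA
    B ↦ C
    C ↦ CB

A->CAA, B->C, C->CB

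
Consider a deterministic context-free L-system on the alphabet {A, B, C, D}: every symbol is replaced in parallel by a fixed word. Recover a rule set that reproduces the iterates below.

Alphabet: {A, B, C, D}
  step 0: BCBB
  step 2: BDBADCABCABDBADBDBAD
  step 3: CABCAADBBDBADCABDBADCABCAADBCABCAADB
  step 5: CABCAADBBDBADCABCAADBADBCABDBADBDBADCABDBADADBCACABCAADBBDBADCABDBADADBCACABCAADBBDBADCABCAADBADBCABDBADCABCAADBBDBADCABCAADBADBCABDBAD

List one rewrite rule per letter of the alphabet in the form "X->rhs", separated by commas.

  step 2 ⇒ step 3: BDBADCABCABDBADBDBAD ⇒ CA·B·CA·AD·B·BDB·AD·CA·BDB·AD·CA·B·CA·AD·B·CA·B·CA·AD·B
    A ↦ AD
    B ↦ CA
    C ↦ BDB
    D ↦ B

A->AD, B->CA, C->BDB, D->B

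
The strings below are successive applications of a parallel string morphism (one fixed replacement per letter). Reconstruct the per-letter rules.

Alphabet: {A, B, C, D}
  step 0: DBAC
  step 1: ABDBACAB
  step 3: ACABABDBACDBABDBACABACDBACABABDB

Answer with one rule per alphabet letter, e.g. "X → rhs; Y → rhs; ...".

A->AC, B->DB, C->AB, D->AB

  step 0 ⇒ step 1: DBAC ⇒ AB·DB·AC·AB
    A ↦ AC
    B ↦ DB
    C ↦ AB
    D ↦ AB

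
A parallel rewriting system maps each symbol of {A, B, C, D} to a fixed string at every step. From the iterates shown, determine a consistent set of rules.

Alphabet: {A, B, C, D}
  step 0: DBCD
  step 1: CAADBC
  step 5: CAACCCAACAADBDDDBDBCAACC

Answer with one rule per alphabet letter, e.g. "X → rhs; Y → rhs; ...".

A->D, B->AA, C->DB, D->C

  step 0 ⇒ step 1: DBCD ⇒ C·AA·DB·C
    B ↦ AA
    C ↦ DB
    D ↦ C
    A ↦ D  (constrained at step 1)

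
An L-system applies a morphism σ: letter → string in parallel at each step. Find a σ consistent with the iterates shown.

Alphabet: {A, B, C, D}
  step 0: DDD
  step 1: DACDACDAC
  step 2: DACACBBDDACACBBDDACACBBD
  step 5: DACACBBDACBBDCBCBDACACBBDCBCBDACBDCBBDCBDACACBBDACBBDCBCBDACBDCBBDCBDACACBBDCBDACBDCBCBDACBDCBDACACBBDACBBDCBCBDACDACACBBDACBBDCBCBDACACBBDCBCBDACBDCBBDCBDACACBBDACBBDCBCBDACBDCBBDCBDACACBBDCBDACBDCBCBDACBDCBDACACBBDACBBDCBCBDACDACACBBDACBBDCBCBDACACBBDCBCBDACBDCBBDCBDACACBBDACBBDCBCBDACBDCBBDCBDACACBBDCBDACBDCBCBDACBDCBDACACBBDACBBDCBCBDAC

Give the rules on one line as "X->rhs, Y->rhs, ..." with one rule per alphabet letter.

  step 1 ⇒ step 2: DACDACDAC ⇒ DAC·ACB·BD·DAC·ACB·BD·DAC·ACB·BD
    A ↦ ACB
    C ↦ BD
    D ↦ DAC
    B ↦ CB  (constrained at step 2)

A->ACB, B->CB, C->BD, D->DAC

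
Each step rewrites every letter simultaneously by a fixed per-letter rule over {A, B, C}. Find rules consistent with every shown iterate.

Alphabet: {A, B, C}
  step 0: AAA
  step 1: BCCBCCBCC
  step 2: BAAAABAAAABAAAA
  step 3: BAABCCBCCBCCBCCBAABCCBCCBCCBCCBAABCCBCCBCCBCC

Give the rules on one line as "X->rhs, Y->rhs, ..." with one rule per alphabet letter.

  step 2 ⇒ step 3: BAAAABAAAABAAAA ⇒ BAA·BCC·BCC·BCC·BCC·BAA·BCC·BCC·BCC·BCC·BAA·BCC·BCC·BCC·BCC
    A ↦ BCC
    B ↦ BAA
  step 1 ⇒ step 2: BCCBCCBCC ⇒ BAA·A·A·BAA·A·A·BAA·A·A
    C ↦ A

A->BCC, B->BAA, C->A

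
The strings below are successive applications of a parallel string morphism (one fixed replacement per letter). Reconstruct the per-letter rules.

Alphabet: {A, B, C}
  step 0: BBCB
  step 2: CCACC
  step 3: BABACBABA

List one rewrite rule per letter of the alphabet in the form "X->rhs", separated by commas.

A->C, B->A, C->BA

  step 2 ⇒ step 3: CCACC ⇒ BA·BA·C·BA·BA
    A ↦ C
    C ↦ BA
    B ↦ A  (constrained at step 0)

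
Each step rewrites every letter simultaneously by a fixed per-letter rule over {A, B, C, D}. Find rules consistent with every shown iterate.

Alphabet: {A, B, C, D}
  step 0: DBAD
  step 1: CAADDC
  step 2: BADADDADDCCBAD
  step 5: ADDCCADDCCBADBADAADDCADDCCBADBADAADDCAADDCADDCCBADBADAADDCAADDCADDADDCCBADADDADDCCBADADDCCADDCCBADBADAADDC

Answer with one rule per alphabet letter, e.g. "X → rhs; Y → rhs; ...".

A->ADD, B->A, C->BAD, D->C

  step 1 ⇒ step 2: CAADDC ⇒ BAD·ADD·ADD·C·C·BAD
    A ↦ ADD
    C ↦ BAD
    D ↦ C
  step 0 ⇒ step 1: DBAD ⇒ C·A·ADD·C
    B ↦ A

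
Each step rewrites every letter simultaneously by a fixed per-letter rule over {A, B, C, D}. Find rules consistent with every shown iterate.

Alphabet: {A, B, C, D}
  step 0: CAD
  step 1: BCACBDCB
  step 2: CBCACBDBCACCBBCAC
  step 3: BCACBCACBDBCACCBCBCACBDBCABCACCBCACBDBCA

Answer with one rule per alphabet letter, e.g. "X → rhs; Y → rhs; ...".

  step 2 ⇒ step 3: CBCACBDBCACCBBCAC ⇒ BCA·C·BCA·CBD·BCA·C·CB·C·BCA·CBD·BCA·BCA·C·C·BCA·CBD·BCA
    A ↦ CBD
    B ↦ C
    C ↦ BCA
    D ↦ CB

A->CBD, B->C, C->BCA, D->CB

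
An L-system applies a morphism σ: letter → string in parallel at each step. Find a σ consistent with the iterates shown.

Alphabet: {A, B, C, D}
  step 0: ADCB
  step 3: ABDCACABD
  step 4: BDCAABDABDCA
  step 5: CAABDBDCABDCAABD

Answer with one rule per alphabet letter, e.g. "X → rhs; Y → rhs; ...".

  step 4 ⇒ step 5: BDCAABDABDCA ⇒ C·A·A·BD·BD·C·A·BD·C·A·A·BD
    A ↦ BD
    B ↦ C
    C ↦ A
    D ↦ A

A->BD, B->C, C->A, D->A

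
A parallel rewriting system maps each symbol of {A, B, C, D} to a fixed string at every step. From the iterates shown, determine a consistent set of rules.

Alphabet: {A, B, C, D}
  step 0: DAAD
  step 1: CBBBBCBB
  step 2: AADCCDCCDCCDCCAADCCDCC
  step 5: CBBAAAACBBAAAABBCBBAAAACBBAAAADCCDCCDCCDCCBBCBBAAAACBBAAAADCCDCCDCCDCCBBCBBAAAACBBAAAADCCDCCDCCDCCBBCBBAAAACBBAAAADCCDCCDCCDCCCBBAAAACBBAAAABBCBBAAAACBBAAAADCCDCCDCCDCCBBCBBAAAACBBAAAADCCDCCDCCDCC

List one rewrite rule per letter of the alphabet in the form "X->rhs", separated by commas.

A->B, B->DCC, C->AA, D->CBB

  step 1 ⇒ step 2: CBBBBCBB ⇒ AA·DCC·DCC·DCC·DCC·AA·DCC·DCC
    B ↦ DCC
    C ↦ AA
  step 0 ⇒ step 1: DAAD ⇒ CBB·B·B·CBB
    A ↦ B
  step 0 ⇒ step 1: DAAD ⇒ CBB·B·B·CBB
    D ↦ CBB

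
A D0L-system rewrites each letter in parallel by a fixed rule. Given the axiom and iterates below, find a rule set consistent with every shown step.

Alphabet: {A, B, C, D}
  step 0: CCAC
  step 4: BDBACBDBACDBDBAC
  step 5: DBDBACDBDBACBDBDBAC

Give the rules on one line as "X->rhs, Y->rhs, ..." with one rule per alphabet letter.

  step 4 ⇒ step 5: BDBACBDBACDBDBAC ⇒ D·B·D·B·AC·D·B·D·B·AC·B·D·B·D·B·AC
    A ↦ B
    B ↦ D
    C ↦ AC
    D ↦ B

A->B, B->D, C->AC, D->B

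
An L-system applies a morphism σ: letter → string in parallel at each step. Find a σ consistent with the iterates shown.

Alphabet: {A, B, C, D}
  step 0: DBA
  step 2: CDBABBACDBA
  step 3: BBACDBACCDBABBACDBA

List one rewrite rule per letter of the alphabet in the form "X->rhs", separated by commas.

  step 2 ⇒ step 3: CDBABBACDBA ⇒ B·BA·C·DBA·C·C·DBA·B·BA·C·DBA
    A ↦ DBA
    B ↦ C
    C ↦ B
    D ↦ BA

A->DBA, B->C, C->B, D->BA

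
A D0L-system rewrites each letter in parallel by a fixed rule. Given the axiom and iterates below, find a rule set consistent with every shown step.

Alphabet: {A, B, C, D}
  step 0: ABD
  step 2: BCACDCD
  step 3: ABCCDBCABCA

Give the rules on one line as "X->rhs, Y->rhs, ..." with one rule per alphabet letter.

A->CD, B->A, C->BC, D->A

  step 2 ⇒ step 3: BCACDCD ⇒ A·BC·CD·BC·A·BC·A
    A ↦ CD
    B ↦ A
    C ↦ BC
    D ↦ A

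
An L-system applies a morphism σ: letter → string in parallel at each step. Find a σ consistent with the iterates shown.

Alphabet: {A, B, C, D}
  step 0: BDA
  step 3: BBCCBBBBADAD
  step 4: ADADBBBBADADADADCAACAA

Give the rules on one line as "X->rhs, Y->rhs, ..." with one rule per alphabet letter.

A->C, B->AD, C->BB, D->AA

  step 3 ⇒ step 4: BBCCBBBBADAD ⇒ AD·AD·BB·BB·AD·AD·AD·AD·C·AA·C·AA
    A ↦ C
    B ↦ AD
    C ↦ BB
    D ↦ AA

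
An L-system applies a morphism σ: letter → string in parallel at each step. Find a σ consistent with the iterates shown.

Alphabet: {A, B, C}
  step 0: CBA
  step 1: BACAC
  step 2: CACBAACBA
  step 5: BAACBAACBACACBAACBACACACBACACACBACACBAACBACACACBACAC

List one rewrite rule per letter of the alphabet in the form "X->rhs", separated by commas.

  step 1 ⇒ step 2: BACAC ⇒ C·AC·BA·AC·BA
    A ↦ AC
    B ↦ C
    C ↦ BA

A->AC, B->C, C->BA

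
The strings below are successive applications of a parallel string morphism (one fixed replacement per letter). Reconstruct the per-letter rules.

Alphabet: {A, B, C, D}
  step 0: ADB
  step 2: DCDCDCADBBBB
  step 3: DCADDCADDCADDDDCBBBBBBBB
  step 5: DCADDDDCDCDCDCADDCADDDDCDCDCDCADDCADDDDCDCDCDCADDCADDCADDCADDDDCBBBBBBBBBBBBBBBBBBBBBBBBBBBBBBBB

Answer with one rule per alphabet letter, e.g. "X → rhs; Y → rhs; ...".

  step 2 ⇒ step 3: DCDCDCADBBBB ⇒ DC·AD·DC·AD·DC·AD·DD·DC·BB·BB·BB·BB
    A ↦ DD
    B ↦ BB
    C ↦ AD
    D ↦ DC

A->DD, B->BB, C->AD, D->DC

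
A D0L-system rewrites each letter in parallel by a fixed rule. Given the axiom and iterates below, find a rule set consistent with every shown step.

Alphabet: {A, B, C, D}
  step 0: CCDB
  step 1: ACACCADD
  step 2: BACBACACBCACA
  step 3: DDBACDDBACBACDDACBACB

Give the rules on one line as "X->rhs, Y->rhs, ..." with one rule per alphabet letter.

  step 2 ⇒ step 3: BACBACACBCACA ⇒ DD·B·AC·DD·B·AC·B·AC·DD·AC·B·AC·B
    A ↦ B
    B ↦ DD
    C ↦ AC
  step 0 ⇒ step 1: CCDB ⇒ AC·AC·CA·DD
    D ↦ CA

A->B, B->DD, C->AC, D->CA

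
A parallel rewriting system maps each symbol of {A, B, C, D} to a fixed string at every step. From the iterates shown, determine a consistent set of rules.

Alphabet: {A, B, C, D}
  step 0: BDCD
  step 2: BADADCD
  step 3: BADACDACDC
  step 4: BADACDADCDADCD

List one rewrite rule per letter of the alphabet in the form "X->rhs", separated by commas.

  step 3 ⇒ step 4: BADACDACDC ⇒ BA·DA·C·DA·D·C·DA·D·C·D
    A ↦ DA
    B ↦ BA
    C ↦ D
    D ↦ C

A->DA, B->BA, C->D, D->C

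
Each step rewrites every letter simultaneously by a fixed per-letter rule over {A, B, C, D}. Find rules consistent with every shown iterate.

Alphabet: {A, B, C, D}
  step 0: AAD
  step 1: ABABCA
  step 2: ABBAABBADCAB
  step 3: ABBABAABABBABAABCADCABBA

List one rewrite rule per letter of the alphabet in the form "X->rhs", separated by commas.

  step 2 ⇒ step 3: ABBAABBADCAB ⇒ AB·BA·BA·AB·AB·BA·BA·AB·CA·DC·AB·BA
    A ↦ AB
    B ↦ BA
    C ↦ DC
    D ↦ CA

A->AB, B->BA, C->DC, D->CA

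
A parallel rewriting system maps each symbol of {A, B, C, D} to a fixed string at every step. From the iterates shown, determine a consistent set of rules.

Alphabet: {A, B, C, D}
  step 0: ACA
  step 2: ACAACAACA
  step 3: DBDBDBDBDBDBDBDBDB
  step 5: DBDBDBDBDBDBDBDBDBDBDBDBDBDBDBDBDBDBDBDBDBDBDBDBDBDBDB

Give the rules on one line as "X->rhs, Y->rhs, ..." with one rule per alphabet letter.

  step 2 ⇒ step 3: ACAACAACA ⇒ DB·DB·DB·DB·DB·DB·DB·DB·DB
    A ↦ DB
    C ↦ DB
    B ↦ CA  (constrained at step 3)
    D ↦ A  (constrained at step 3)

A->DB, B->CA, C->DB, D->A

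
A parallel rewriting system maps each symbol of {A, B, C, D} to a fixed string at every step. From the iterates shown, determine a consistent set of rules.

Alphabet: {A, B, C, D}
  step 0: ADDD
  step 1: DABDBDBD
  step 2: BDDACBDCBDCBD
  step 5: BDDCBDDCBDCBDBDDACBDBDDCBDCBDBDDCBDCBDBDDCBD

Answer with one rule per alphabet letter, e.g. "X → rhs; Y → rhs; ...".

  step 1 ⇒ step 2: DABDBDBD ⇒ BD·DA·C·BD·C·BD·C·BD
    A ↦ DA
    B ↦ C
    D ↦ BD
    C ↦ D  (constrained at step 2)

A->DA, B->C, C->D, D->BD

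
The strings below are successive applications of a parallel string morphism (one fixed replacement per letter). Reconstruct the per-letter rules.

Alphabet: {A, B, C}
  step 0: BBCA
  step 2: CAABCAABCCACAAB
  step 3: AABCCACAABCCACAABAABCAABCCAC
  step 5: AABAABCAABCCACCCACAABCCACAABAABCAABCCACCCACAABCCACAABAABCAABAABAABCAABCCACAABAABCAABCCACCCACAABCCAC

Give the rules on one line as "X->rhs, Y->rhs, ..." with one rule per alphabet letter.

  step 2 ⇒ step 3: CAABCAABCCACAAB ⇒ AAB·C·C·AC·AAB·C·C·AC·AAB·AAB·C·AAB·C·C·AC
    A ↦ C
    B ↦ AC
    C ↦ AAB

A->C, B->AC, C->AAB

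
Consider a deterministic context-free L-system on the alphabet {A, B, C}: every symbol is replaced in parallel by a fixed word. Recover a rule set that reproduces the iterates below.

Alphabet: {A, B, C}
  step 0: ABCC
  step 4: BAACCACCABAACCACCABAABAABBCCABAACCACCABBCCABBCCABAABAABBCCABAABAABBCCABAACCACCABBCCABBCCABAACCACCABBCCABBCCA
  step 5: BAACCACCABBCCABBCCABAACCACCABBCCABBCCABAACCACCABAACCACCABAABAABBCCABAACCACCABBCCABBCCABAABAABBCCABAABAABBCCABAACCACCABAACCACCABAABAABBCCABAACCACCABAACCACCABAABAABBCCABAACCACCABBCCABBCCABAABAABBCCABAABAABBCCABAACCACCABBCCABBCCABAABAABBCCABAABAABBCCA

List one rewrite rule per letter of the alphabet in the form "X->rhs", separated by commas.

A->CCA, B->BAA, C->B

  step 4 ⇒ step 5: BAACCACCABAACCACCABAABAABBCCABAACCACCABBCCABBCCABAABAABBCCABAABAABBCCABAACCACCABBCCABBCCABAACCACCABBCCABBCCA ⇒ BAA·CCA·CCA·B·B·CCA·B·B·CCA·BAA·CCA·CCA·B·B·CCA·B·B·CCA·BAA·CCA·CCA·BAA·CCA·CCA·BAA·BAA·B·B·CCA·BAA·CCA·CCA·B·B·CCA·B·B·CCA·BAA·BAA·B·B·CCA·BAA·BAA·B·B·CCA·BAA·CCA·CCA·BAA·CCA·CCA·BAA·BAA·B·B·CCA·BAA·CCA·CCA·BAA·CCA·CCA·BAA·BAA·B·B·CCA·BAA·CCA·CCA·B·B·CCA·B·B·CCA·BAA·BAA·B·B·CCA·BAA·BAA·B·B·CCA·BAA·CCA·CCA·B·B·CCA·B·B·CCA·BAA·BAA·B·B·CCA·BAA·BAA·B·B·CCA
    A ↦ CCA
    B ↦ BAA
    C ↦ B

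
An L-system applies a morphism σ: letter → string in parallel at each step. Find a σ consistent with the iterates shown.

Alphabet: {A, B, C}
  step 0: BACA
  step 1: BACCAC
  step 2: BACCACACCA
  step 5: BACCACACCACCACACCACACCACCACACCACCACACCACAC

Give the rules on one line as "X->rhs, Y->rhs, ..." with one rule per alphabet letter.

  step 1 ⇒ step 2: BACCAC ⇒ BA·C·CA·CA·C·CA
    A ↦ C
    B ↦ BA
    C ↦ CA

A->C, B->BA, C->CA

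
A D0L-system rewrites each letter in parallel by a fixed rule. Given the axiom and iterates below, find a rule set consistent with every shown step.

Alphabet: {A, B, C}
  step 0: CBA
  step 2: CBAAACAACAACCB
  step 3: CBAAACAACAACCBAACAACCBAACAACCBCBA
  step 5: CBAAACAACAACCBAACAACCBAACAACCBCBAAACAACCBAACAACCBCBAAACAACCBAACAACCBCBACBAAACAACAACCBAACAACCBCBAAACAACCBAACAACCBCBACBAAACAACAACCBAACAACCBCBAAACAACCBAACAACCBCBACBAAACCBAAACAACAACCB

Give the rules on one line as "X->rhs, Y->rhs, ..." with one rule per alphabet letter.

  step 2 ⇒ step 3: CBAAACAACAACCB ⇒ CB·A·AAC·AAC·AAC·CB·AAC·AAC·CB·AAC·AAC·CB·CB·A
    A ↦ AAC
    B ↦ A
    C ↦ CB

A->AAC, B->A, C->CB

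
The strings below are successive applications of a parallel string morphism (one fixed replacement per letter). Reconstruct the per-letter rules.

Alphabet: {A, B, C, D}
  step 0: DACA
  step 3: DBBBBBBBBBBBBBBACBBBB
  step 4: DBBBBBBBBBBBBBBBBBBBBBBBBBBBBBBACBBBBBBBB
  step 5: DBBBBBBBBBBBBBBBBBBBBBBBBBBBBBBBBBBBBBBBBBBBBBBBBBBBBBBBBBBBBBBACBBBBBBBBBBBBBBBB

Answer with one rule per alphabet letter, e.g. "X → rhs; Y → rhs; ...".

A->B, B->BB, C->AC, D->DB

  step 4 ⇒ step 5: DBBBBBBBBBBBBBBBBBBBBBBBBBBBBBBACBBBBBBBB ⇒ DB·BB·BB·BB·BB·BB·BB·BB·BB·BB·BB·BB·BB·BB·BB·BB·BB·BB·BB·BB·BB·BB·BB·BB·BB·BB·BB·BB·BB·BB·BB·B·AC·BB·BB·BB·BB·BB·BB·BB·BB
    A ↦ B
    B ↦ BB
    C ↦ AC
    D ↦ DB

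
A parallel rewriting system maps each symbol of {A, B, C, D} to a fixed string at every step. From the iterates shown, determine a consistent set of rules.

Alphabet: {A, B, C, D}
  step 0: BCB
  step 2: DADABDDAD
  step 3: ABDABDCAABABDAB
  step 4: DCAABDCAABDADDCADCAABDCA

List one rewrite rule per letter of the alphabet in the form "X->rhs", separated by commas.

A->D, B->CA, C->DA, D->AB

  step 3 ⇒ step 4: ABDABDCAABABDAB ⇒ D·CA·AB·D·CA·AB·DA·D·D·CA·D·CA·AB·D·CA
    A ↦ D
    B ↦ CA
    C ↦ DA
    D ↦ AB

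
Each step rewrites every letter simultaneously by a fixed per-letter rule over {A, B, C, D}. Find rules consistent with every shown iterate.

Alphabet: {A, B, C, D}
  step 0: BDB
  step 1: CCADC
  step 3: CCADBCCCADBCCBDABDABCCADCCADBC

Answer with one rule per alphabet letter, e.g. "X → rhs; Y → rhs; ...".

  step 0 ⇒ step 1: BDB ⇒ C·CAD·C
    B ↦ C
    D ↦ CAD
    A ↦ BC  (constrained at step 1)
    C ↦ BDA  (constrained at step 1)

A->BC, B->C, C->BDA, D->CAD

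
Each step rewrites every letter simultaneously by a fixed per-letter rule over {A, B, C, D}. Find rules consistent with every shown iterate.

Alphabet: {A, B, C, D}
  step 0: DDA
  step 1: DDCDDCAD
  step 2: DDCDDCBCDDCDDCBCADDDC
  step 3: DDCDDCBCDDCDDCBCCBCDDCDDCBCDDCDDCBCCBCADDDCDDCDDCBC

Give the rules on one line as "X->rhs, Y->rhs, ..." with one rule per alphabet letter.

A->AD, B->C, C->BC, D->DDC

  step 2 ⇒ step 3: DDCDDCBCDDCDDCBCADDDC ⇒ DDC·DDC·BC·DDC·DDC·BC·C·BC·DDC·DDC·BC·DDC·DDC·BC·C·BC·AD·DDC·DDC·DDC·BC
    A ↦ AD
    B ↦ C
    C ↦ BC
    D ↦ DDC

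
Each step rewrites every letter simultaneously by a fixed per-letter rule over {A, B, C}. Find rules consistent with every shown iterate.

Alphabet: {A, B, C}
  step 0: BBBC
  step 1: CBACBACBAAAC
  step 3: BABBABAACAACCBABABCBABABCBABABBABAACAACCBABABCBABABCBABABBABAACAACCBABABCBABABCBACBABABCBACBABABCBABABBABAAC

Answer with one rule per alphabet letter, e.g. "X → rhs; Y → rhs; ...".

  step 0 ⇒ step 1: BBBC ⇒ CBA·CBA·CBA·AAC
    B ↦ CBA
    C ↦ AAC
    A ↦ BAB  (constrained at step 1)

A->BAB, B->CBA, C->AAC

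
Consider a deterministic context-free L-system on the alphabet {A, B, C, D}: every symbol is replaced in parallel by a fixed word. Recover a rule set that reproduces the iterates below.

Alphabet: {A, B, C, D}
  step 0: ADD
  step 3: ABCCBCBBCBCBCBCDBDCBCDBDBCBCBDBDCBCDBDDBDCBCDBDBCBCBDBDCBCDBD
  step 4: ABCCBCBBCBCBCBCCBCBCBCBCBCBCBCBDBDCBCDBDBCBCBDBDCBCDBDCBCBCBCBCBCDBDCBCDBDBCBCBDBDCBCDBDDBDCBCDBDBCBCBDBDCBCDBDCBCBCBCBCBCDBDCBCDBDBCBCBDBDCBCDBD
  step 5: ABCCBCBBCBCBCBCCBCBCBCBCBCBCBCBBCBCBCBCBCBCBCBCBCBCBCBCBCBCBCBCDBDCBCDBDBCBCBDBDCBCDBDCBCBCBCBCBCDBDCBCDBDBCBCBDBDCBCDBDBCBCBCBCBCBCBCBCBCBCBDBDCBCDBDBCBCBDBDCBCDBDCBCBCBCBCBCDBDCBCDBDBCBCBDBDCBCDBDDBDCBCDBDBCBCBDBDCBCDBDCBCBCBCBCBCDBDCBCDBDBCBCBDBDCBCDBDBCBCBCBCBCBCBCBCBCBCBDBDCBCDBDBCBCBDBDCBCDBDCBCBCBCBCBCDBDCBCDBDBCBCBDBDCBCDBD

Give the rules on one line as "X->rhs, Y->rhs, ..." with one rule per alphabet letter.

A->ABC, B->CBC, C->B, D->DBD

  step 4 ⇒ step 5: ABCCBCBBCBCBCBCCBCBCBCBCBCBCBCBDBDCBCDBDBCBCBDBDCBCDBDCBCBCBCBCBCDBDCBCDBDBCBCBDBDCBCDBDDBDCBCDBDBCBCBDBDCBCDBDCBCBCBCBCBCDBDCBCDBDBCBCBDBDCBCDBD ⇒ ABC·CBC·B·B·CBC·B·CBC·CBC·B·CBC·B·CBC·B·CBC·B·B·CBC·B·CBC·B·CBC·B·CBC·B·CBC·B·CBC·B·CBC·B·CBC·DBD·CBC·DBD·B·CBC·B·DBD·CBC·DBD·CBC·B·CBC·B·CBC·DBD·CBC·DBD·B·CBC·B·DBD·CBC·DBD·B·CBC·B·CBC·B·CBC·B·CBC·B·CBC·B·DBD·CBC·DBD·B·CBC·B·DBD·CBC·DBD·CBC·B·CBC·B·CBC·DBD·CBC·DBD·B·CBC·B·DBD·CBC·DBD·DBD·CBC·DBD·B·CBC·B·DBD·CBC·DBD·CBC·B·CBC·B·CBC·DBD·CBC·DBD·B·CBC·B·DBD·CBC·DBD·B·CBC·B·CBC·B·CBC·B·CBC·B·CBC·B·DBD·CBC·DBD·B·CBC·B·DBD·CBC·DBD·CBC·B·CBC·B·CBC·DBD·CBC·DBD·B·CBC·B·DBD·CBC·DBD
    A ↦ ABC
    B ↦ CBC
    C ↦ B
    D ↦ DBD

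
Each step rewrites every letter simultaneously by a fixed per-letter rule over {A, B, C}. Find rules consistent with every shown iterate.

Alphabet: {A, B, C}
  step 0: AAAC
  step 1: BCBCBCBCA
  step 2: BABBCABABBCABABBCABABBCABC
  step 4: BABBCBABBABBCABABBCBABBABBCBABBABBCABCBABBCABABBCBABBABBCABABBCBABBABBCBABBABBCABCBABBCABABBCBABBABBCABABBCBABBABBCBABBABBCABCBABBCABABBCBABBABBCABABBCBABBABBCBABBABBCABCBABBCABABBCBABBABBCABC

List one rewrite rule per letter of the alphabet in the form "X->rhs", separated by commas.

  step 1 ⇒ step 2: BCBCBCBCA ⇒ BAB·BCA·BAB·BCA·BAB·BCA·BAB·BCA·BC
    A ↦ BC
    B ↦ BAB
    C ↦ BCA

A->BC, B->BAB, C->BCA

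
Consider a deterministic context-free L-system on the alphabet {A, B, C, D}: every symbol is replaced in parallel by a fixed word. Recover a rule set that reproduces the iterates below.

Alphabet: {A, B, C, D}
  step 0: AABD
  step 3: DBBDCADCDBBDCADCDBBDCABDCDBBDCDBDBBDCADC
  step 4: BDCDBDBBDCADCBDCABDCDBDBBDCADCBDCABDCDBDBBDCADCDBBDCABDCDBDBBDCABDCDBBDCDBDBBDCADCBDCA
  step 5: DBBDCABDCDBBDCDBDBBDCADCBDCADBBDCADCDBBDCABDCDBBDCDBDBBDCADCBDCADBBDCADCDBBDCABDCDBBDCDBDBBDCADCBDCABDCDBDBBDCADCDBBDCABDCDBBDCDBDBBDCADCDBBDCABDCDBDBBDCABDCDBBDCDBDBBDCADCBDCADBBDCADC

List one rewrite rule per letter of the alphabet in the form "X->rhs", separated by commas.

  step 4 ⇒ step 5: BDCDBDBBDCADCBDCABDCDBDBBDCADCBDCABDCDBDBBDCADCDBBDCABDCDBDBBDCABDCDBBDCDBDBBDCADCBDCA ⇒ DB·BDC·A·BDC·DB·BDC·DB·DB·BDC·A·DC·BDC·A·DB·BDC·A·DC·DB·BDC·A·BDC·DB·BDC·DB·DB·BDC·A·DC·BDC·A·DB·BDC·A·DC·DB·BDC·A·BDC·DB·BDC·DB·DB·BDC·A·DC·BDC·A·BDC·DB·DB·BDC·A·DC·DB·BDC·A·BDC·DB·BDC·DB·DB·BDC·A·DC·DB·BDC·A·BDC·DB·DB·BDC·A·BDC·DB·BDC·DB·DB·BDC·A·DC·BDC·A·DB·BDC·A·DC
    A ↦ DC
    B ↦ DB
    C ↦ A
    D ↦ BDC

A->DC, B->DB, C->A, D->BDC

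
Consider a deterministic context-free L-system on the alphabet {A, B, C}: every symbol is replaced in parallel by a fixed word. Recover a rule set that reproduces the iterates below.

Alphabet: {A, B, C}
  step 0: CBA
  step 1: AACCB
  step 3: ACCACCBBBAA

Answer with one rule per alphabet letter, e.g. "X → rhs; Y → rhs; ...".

  step 0 ⇒ step 1: CBA ⇒ A·ACC·B
    A ↦ B
    B ↦ ACC
    C ↦ A

A->B, B->ACC, C->A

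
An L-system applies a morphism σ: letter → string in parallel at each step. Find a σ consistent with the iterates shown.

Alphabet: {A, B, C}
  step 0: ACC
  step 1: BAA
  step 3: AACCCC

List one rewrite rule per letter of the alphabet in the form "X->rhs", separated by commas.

  step 0 ⇒ step 1: ACC ⇒ B·A·A
    A ↦ B
    C ↦ A
    B ↦ CC  (constrained at step 1)

A->B, B->CC, C->A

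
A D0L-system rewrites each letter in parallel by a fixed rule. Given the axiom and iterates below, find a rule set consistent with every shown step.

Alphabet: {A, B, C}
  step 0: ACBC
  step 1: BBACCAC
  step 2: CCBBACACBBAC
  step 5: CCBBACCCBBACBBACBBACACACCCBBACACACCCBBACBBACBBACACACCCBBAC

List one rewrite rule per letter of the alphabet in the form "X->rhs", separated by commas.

A->BB, B->C, C->AC

  step 1 ⇒ step 2: BBACCAC ⇒ C·C·BB·AC·AC·BB·AC
    A ↦ BB
    B ↦ C
    C ↦ AC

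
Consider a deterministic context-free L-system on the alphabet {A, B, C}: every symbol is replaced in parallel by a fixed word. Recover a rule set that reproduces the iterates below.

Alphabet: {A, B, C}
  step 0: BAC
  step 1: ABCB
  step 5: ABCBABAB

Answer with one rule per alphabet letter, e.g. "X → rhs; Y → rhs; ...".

  step 0 ⇒ step 1: BAC ⇒ A·B·CB
    A ↦ B
    B ↦ A
    C ↦ CB

A->B, B->A, C->CB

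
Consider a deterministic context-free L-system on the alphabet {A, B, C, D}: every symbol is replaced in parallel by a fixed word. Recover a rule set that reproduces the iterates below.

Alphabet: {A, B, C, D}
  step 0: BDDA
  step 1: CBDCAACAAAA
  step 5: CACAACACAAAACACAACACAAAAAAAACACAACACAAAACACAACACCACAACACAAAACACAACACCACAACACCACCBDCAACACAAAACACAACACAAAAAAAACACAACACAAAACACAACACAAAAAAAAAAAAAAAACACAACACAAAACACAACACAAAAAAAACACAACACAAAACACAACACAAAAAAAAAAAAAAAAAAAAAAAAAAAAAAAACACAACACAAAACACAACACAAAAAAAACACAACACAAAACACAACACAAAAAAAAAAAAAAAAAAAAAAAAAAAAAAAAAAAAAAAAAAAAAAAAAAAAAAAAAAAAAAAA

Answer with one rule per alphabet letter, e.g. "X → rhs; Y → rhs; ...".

  step 0 ⇒ step 1: BDDA ⇒ CBD·CAA·CAA·AA
    A ↦ AA
    B ↦ CBD
    D ↦ CAA
    C ↦ CAC  (constrained at step 1)

A->AA, B->CBD, C->CAC, D->CAA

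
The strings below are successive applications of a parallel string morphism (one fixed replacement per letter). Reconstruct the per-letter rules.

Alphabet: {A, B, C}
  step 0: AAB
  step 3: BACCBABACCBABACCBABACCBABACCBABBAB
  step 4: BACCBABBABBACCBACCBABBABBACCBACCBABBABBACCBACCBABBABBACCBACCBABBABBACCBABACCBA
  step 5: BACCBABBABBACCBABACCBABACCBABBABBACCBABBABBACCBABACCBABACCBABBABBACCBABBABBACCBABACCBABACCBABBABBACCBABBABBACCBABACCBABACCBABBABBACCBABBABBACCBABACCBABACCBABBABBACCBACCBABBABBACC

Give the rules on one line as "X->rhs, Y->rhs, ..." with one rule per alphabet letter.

  step 4 ⇒ step 5: BACCBABBABBACCBACCBABBABBACCBACCBABBABBACCBACCBABBABBACCBACCBABBABBACCBABACCBA ⇒ BA·CC·BAB·BAB·BA·CC·BA·BA·CC·BA·BA·CC·BAB·BAB·BA·CC·BAB·BAB·BA·CC·BA·BA·CC·BA·BA·CC·BAB·BAB·BA·CC·BAB·BAB·BA·CC·BA·BA·CC·BA·BA·CC·BAB·BAB·BA·CC·BAB·BAB·BA·CC·BA·BA·CC·BA·BA·CC·BAB·BAB·BA·CC·BAB·BAB·BA·CC·BA·BA·CC·BA·BA·CC·BAB·BAB·BA·CC·BA·CC·BAB·BAB·BA·CC
    A ↦ CC
    B ↦ BA
    C ↦ BAB

A->CC, B->BA, C->BAB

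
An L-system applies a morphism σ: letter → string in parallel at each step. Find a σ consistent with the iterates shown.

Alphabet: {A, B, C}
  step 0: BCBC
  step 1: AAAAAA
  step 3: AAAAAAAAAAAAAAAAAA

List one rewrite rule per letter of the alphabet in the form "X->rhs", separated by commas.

A->BC, B->A, C->AA

  step 0 ⇒ step 1: BCBC ⇒ A·AA·A·AA
    B ↦ A
    C ↦ AA
    A ↦ BC  (constrained at step 1)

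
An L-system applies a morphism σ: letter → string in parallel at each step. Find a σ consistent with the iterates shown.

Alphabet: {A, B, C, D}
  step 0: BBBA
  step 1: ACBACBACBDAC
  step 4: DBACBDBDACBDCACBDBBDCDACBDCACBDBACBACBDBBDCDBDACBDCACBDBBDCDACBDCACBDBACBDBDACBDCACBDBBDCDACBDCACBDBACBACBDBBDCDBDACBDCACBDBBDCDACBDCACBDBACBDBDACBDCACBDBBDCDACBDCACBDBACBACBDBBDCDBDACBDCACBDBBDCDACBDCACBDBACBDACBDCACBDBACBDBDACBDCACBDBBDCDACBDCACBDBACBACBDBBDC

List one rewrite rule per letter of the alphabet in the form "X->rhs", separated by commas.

A->DAC, B->ACB, C->BDC, D->DB

  step 0 ⇒ step 1: BBBA ⇒ ACB·ACB·ACB·DAC
    A ↦ DAC
    B ↦ ACB
    C ↦ BDC  (constrained at step 1)
    D ↦ DB  (constrained at step 1)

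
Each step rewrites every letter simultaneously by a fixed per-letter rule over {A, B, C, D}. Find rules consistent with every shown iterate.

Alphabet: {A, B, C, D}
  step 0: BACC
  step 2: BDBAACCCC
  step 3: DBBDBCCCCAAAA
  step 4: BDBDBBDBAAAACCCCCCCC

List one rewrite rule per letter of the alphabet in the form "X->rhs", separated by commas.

  step 3 ⇒ step 4: DBBDBCCCCAAAA ⇒ B·DB·DB·B·DB·A·A·A·A·CC·CC·CC·CC
    A ↦ CC
    B ↦ DB
    C ↦ A
    D ↦ B

A->CC, B->DB, C->A, D->B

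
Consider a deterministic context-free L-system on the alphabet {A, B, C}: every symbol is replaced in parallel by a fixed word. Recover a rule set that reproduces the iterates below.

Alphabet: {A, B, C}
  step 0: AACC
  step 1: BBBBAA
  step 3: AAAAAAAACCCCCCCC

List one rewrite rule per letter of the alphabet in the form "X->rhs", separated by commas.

  step 0 ⇒ step 1: AACC ⇒ BB·BB·A·A
    A ↦ BB
    C ↦ A
    B ↦ CC  (constrained at step 1)

A->BB, B->CC, C->A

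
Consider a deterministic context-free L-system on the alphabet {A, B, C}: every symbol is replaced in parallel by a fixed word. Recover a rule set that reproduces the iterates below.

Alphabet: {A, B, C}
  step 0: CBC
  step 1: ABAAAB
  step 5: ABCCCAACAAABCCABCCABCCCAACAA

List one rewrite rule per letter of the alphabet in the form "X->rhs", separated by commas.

  step 0 ⇒ step 1: CBC ⇒ AB·AA·AB
    B ↦ AA
    C ↦ AB
    A ↦ C  (constrained at step 1)

A->C, B->AA, C->AB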